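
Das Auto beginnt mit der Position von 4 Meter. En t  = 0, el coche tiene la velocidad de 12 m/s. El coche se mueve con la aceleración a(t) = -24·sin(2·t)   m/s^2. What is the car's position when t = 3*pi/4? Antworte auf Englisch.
To solve this, we need to take 2 antiderivatives of our acceleration equation a(t) = -24·sin(2·t). The integral of acceleration, with v(0) = 12, gives velocity: v(t) = 12·cos(2·t). The integral of velocity, with x(0) = 4, gives position: x(t) = 6·sin(2·t) + 4. We have position x(t) = 6·sin(2·t) + 4. Substituting t = 3*pi/4: x(3*pi/4) = -2.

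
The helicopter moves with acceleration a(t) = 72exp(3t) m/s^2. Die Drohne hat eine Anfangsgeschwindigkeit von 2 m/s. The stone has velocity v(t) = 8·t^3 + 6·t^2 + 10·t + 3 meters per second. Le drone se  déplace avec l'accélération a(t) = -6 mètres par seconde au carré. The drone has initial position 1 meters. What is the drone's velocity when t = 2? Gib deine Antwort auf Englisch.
Starting from acceleration a(t) = -6, we take 1 integral. Taking ∫a(t)dt and applying v(0) = 2, we find v(t) = 2 - 6·t. We have velocity v(t) = 2 - 6·t. Substituting t = 2: v(2) = -10.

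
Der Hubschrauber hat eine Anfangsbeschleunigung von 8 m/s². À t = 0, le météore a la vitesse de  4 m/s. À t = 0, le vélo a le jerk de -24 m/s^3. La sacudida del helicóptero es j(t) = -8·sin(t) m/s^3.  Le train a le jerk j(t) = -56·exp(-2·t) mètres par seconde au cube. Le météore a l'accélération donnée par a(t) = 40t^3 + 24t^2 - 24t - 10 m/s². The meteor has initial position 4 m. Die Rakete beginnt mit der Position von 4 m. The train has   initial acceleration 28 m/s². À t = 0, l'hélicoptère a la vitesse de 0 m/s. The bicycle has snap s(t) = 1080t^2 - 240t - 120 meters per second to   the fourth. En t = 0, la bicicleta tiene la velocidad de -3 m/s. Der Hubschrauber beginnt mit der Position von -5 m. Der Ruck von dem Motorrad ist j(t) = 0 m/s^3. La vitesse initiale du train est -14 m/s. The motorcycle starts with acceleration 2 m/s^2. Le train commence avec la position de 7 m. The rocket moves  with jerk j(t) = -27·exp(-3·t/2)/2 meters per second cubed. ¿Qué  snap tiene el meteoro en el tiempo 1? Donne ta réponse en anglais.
To solve this, we need to take 2 derivatives of our acceleration equation a(t) = 40·t^3 + 24·t^2 - 24·t - 10. The derivative of acceleration gives jerk: j(t) = 120·t^2 + 48·t - 24. Taking d/dt of j(t), we find s(t) = 240·t + 48. Using s(t) = 240·t + 48 and substituting t = 1, we find s = 288.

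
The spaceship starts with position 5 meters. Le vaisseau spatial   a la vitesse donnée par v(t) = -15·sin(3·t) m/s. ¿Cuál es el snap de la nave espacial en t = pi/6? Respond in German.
Wir müssen unsere Gleichung für die Geschwindigkeit v(t) = -15·sin(3·t) 3-mal ableiten. Mit d/dt von v(t) finden wir a(t) = -45·cos(3·t). Durch Ableiten von der Beschleunigung erhalten wir den Ruck: j(t) = 135·sin(3·t). Durch Ableiten von dem Ruck erhalten wir den Snap: s(t) = 405·cos(3·t). Mit s(t) = 405·cos(3·t) und Einsetzen von t = pi/6, finden wir s = 0.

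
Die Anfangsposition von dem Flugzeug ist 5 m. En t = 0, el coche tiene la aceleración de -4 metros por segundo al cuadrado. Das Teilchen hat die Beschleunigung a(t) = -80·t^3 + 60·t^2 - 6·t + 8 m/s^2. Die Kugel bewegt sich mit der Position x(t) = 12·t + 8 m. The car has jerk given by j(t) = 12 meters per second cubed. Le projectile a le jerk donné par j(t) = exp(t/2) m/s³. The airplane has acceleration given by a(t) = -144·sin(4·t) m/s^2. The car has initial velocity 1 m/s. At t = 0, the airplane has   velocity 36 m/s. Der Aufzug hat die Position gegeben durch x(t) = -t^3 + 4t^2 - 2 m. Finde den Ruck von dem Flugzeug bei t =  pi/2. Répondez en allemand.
Wir müssen unsere Gleichung für die Beschleunigung a(t) = -144·sin(4·t) 1-mal ableiten. Durch Ableiten von der Beschleunigung erhalten wir den Ruck: j(t) = -576·cos(4·t). Aus der Gleichung für den Ruck j(t) = -576·cos(4·t), setzen wir t = pi/2 ein und erhalten j = -576.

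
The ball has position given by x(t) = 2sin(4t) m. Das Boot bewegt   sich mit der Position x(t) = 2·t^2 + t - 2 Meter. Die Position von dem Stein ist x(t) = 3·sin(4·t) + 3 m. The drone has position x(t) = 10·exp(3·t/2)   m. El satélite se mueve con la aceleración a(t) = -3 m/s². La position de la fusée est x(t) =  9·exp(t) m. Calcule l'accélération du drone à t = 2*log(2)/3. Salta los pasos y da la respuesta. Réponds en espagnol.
La aceleración en t = 2*log(2)/3 es a = 45.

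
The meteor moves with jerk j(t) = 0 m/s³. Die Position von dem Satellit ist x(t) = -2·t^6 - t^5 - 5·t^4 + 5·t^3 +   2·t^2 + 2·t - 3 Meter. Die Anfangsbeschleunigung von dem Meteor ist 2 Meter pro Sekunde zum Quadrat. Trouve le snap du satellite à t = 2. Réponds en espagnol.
Debemos derivar nuestra ecuación de la posición x(t) = -2·t^6 - t^5 - 5·t^4 + 5·t^3 + 2·t^2 + 2·t - 3 4 veces. Derivando la posición, obtenemos la velocidad: v(t) = -12·t^5 - 5·t^4 - 20·t^3 + 15·t^2 + 4·t + 2. Tomando d/dt de v(t), encontramos a(t) = -60·t^4 - 20·t^3 - 60·t^2 + 30·t + 4. Derivando la aceleración, obtenemos la sacudida: j(t) = -240·t^3 - 60·t^2 - 120·t + 30. La derivada de la sacudida da el snap: s(t) = -720·t^2 - 120·t - 120. Tenemos el snap s(t) = -720·t^2 - 120·t - 120. Sustituyendo t = 2: s(2) = -3240.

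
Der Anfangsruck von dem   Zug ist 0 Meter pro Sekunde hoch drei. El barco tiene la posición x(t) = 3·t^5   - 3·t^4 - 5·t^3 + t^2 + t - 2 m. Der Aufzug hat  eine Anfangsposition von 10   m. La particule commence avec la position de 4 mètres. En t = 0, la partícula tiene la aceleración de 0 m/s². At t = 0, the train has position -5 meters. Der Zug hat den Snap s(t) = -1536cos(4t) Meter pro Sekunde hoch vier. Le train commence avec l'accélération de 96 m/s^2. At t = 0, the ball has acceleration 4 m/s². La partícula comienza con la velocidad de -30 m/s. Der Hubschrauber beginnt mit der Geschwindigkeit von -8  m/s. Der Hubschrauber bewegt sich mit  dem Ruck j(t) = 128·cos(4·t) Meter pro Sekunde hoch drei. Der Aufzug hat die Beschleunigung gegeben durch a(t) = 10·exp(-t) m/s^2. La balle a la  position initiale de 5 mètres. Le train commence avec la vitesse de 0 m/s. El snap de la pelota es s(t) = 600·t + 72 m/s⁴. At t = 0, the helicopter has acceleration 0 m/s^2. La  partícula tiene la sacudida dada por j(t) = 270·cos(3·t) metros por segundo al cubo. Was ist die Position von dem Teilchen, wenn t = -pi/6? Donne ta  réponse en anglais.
To solve this, we need to take 3 antiderivatives of our jerk equation j(t) = 270·cos(3·t). Finding the antiderivative of j(t) and using a(0) = 0: a(t) = 90·sin(3·t). The antiderivative of acceleration is velocity. Using v(0) = -30, we get v(t) = -30·cos(3·t). The integral of velocity, with x(0) = 4, gives position: x(t) = 4 - 10·sin(3·t). From the given position equation x(t) = 4 - 10·sin(3·t), we substitute t = -pi/6 to get x = 14.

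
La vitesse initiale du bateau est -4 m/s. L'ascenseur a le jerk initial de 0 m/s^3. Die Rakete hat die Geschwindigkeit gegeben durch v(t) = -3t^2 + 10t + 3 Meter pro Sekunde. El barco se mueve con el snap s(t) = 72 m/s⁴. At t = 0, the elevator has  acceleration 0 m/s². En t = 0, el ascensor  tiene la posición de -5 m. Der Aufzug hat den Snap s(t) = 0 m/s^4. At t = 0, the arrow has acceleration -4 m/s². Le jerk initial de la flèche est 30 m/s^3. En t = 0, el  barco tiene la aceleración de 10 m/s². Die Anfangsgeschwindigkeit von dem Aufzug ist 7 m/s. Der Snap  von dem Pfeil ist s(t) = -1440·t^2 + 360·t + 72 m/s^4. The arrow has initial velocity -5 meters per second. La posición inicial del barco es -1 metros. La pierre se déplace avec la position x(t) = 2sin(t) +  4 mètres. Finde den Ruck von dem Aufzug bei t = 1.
Wir müssen unsere Gleichung für den Snap s(t) = 0 1-mal integrieren. Das Integral von dem Snap, mit j(0) = 0, ergibt den Ruck: j(t) = 0. Aus der Gleichung für den Ruck j(t) = 0, setzen wir t = 1 ein und erhalten j = 0.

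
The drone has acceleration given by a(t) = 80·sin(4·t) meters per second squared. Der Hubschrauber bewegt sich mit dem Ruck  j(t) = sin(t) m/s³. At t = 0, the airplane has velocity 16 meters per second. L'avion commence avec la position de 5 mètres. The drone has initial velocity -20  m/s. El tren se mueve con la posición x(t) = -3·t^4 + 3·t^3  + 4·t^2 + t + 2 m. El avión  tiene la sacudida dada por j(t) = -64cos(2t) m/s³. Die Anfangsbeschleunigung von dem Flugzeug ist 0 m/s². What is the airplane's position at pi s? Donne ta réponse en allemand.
Ausgehend von dem Ruck j(t) = -64·cos(2·t), nehmen wir 3 Stammfunktionen. Mit ∫j(t)dt und Anwendung von a(0) = 0, finden wir a(t) = -32·sin(2·t). Die Stammfunktion von der Beschleunigung ist die Geschwindigkeit. Mit v(0) = 16 erhalten wir v(t) = 16·cos(2·t). Durch Integration von der Geschwindigkeit und Verwendung der Anfangsbedingung x(0) = 5, erhalten wir x(t) = 8·sin(2·t) + 5. Wir haben die Position x(t) = 8·sin(2·t) + 5. Durch Einsetzen von t = pi: x(pi) = 5.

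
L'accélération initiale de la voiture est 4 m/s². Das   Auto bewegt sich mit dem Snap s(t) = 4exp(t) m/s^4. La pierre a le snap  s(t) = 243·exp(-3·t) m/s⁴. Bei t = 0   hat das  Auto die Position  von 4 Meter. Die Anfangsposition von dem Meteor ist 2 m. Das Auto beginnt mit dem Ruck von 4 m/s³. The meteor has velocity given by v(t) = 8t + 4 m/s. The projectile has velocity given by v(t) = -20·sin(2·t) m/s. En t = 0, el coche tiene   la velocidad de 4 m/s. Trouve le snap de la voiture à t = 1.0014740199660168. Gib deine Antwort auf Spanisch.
Usando s(t) = 4·exp(t) y sustituyendo t = 1.0014740199660168, encontramos s = 10.8891663386071.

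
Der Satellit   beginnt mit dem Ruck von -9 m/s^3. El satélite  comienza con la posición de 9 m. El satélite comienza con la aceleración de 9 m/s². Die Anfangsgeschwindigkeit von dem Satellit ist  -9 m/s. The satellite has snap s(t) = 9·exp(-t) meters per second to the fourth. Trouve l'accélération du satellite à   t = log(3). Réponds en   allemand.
Um dies zu lösen, müssen wir 2 Integrale unserer Gleichung für den Snap s(t) = 9·exp(-t) finden. Das Integral von dem Snap ist der Ruck. Mit j(0) = -9 erhalten wir j(t) = -9·exp(-t). Das Integral von dem Ruck ist die Beschleunigung. Mit a(0) = 9 erhalten wir a(t) = 9·exp(-t). Wir haben die Beschleunigung a(t) = 9·exp(-t). Durch Einsetzen von t = log(3): a(log(3)) = 3.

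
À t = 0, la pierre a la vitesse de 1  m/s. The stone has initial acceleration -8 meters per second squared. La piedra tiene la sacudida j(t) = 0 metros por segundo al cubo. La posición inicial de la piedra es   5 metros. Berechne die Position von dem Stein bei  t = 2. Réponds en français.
En partant du jerk j(t) = 0, nous prenons 3 intégrales. En prenant ∫j(t)dt et en appliquant a(0) = -8, nous trouvons a(t) = -8. La primitive de l'accélération, avec v(0) = 1, donne la vitesse: v(t) = 1 - 8·t. L'intégrale de la vitesse, avec x(0) = 5, donne la position: x(t) = -4·t^2 + t + 5. Nous avons la position x(t) = -4·t^2 + t + 5. En substituant t = 2: x(2) = -9.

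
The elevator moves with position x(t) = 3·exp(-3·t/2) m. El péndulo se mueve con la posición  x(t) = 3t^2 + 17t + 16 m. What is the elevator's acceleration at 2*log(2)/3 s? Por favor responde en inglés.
Starting from position x(t) = 3·exp(-3·t/2), we take 2 derivatives. The derivative of position gives velocity: v(t) = -9·exp(-3·t/2)/2. Differentiating velocity, we get acceleration: a(t) = 27·exp(-3·t/2)/4. From the given acceleration equation a(t) = 27·exp(-3·t/2)/4, we substitute t = 2*log(2)/3 to get a = 27/8.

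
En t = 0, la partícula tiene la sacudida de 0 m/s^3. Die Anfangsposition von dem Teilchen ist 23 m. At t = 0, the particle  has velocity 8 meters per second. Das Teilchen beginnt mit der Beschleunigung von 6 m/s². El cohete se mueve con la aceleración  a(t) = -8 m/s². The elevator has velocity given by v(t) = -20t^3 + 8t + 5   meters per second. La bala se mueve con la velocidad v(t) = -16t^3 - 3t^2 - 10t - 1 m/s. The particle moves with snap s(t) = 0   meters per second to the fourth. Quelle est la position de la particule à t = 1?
Nous devons trouver l'intégrale de notre équation du snap s(t) = 0 4 fois. En intégrant le snap et en utilisant la condition initiale j(0) = 0, nous obtenons j(t) = 0. L'intégrale du jerk est l'accélération. En utilisant a(0) = 6, nous obtenons a(t) = 6. En prenant ∫a(t)dt et en appliquant v(0) = 8, nous trouvons v(t) = 6·t + 8. En prenant ∫v(t)dt et en appliquant x(0) = 23, nous trouvons x(t) = 3·t^2 + 8·t + 23. En utilisant x(t) = 3·t^2 + 8·t + 23 et en substituant t = 1, nous trouvons x = 34.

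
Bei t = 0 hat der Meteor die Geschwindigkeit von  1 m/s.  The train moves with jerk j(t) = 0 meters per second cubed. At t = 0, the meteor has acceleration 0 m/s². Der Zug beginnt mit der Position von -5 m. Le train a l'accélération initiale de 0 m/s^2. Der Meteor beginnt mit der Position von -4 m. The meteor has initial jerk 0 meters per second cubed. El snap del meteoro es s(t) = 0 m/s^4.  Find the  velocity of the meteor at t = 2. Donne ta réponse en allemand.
Wir müssen unsere Gleichung für den Snap s(t) = 0 3-mal integrieren. Mit ∫s(t)dt und Anwendung von j(0) = 0, finden wir j(t) = 0. Mit ∫j(t)dt und Anwendung von a(0) = 0, finden wir a(t) = 0. Die Stammfunktion von der Beschleunigung, mit v(0) = 1, ergibt die Geschwindigkeit: v(t) = 1. Wir haben die Geschwindigkeit v(t) = 1. Durch Einsetzen von t = 2: v(2) = 1.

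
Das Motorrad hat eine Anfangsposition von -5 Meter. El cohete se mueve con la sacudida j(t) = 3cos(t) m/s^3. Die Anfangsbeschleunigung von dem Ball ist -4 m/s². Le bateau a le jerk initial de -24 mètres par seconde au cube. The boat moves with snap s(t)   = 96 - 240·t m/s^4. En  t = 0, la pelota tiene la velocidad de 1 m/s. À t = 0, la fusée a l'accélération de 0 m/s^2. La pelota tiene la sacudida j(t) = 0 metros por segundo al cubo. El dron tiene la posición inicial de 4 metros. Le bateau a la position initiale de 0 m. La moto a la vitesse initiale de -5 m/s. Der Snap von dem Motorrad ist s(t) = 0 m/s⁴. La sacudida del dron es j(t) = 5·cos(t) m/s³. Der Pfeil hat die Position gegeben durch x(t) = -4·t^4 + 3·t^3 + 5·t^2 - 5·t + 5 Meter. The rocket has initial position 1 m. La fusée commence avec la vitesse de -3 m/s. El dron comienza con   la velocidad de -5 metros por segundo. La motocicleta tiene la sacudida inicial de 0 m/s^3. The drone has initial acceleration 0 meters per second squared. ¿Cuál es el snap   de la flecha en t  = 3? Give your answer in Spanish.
Partiendo de la posición x(t) = -4·t^4 + 3·t^3 + 5·t^2 - 5·t + 5, tomamos 4 derivadas. Tomando d/dt de x(t), encontramos v(t) = -16·t^3 + 9·t^2 + 10·t - 5. Derivando la velocidad, obtenemos la aceleración: a(t) = -48·t^2 + 18·t + 10. La derivada de la aceleración da la sacudida: j(t) = 18 - 96·t. Tomando d/dt de j(t), encontramos s(t) = -96. Usando s(t) = -96 y sustituyendo t = 3, encontramos s = -96.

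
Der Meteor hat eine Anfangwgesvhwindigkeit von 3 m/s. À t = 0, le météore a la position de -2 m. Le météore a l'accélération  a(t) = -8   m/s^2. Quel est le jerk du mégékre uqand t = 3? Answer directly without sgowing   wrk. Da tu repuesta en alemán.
Die Antwort ist 0.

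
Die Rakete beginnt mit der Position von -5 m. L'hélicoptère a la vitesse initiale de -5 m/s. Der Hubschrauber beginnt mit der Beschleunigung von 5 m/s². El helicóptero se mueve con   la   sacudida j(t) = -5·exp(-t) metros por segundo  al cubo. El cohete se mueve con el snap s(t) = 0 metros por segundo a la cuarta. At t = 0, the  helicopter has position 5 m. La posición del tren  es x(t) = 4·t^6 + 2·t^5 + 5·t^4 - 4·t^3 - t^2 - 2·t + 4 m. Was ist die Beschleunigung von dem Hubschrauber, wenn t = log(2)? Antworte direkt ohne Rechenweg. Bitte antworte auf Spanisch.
La respuesta es 5/2.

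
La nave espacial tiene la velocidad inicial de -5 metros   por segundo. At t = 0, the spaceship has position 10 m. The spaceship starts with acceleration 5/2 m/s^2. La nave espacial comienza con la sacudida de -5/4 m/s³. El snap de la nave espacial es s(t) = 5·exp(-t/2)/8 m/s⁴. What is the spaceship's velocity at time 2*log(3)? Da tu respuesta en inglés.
To solve this, we need to take 3 antiderivatives of our snap equation s(t) = 5·exp(-t/2)/8. The integral of snap is jerk. Using j(0) = -5/4, we get j(t) = -5·exp(-t/2)/4. Taking ∫j(t)dt and applying a(0) = 5/2, we find a(t) = 5·exp(-t/2)/2. Finding the integral of a(t) and using v(0) = -5: v(t) = -5·exp(-t/2). Using v(t) = -5·exp(-t/2) and substituting t = 2*log(3), we find v = -5/3.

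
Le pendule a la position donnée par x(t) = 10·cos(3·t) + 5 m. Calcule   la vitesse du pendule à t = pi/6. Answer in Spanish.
Debemos derivar nuestra ecuación de la posición x(t) = 10·cos(3·t) + 5 1 vez. Derivando la posición, obtenemos la velocidad: v(t) = -30·sin(3·t). Tenemos la velocidad v(t) = -30·sin(3·t). Sustituyendo t = pi/6: v(pi/6) = -30.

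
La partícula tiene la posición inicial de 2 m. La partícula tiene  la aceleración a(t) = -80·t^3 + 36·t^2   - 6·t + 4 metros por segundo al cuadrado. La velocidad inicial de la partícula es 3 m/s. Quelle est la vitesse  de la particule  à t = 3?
Nous devons trouver la primitive de notre équation de l'accélération a(t) = -80·t^3 + 36·t^2 - 6·t + 4 1 fois. En intégrant l'accélération et en utilisant la condition initiale v(0) = 3, nous obtenons v(t) = -20·t^4 + 12·t^3 - 3·t^2 + 4·t + 3. De l'équation de la vitesse v(t) = -20·t^4 + 12·t^3 - 3·t^2 + 4·t + 3, nous substituons t = 3 pour obtenir v = -1308.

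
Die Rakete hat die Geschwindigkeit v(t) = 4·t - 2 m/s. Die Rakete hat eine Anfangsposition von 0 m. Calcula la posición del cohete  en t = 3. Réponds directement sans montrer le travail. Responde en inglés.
The position at t = 3 is x = 12.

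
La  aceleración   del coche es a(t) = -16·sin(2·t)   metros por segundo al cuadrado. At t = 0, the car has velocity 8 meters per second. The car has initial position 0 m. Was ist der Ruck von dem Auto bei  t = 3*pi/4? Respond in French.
En partant de l'accélération a(t) = -16·sin(2·t), nous prenons 1 dérivée. En prenant d/dt de a(t), nous trouvons j(t) = -32·cos(2·t). De l'équation du jerk j(t) = -32·cos(2·t), nous substituons t = 3*pi/4 pour obtenir j = 0.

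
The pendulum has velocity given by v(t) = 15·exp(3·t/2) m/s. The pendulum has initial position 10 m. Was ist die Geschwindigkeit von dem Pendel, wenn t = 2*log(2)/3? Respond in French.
De l'équation de la vitesse v(t) = 15·exp(3·t/2), nous substituons t = 2*log(2)/3 pour obtenir v = 30.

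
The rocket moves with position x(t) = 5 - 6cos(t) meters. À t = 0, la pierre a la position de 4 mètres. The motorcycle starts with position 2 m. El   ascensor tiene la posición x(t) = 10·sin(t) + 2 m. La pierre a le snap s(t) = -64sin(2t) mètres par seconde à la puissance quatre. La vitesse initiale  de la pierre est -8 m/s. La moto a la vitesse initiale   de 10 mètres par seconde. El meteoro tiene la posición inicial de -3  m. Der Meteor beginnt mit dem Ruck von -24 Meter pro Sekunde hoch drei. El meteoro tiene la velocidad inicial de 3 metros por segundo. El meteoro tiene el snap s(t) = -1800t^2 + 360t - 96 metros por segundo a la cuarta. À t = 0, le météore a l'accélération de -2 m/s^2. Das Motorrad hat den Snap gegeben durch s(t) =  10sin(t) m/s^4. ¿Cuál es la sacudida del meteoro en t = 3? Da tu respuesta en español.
Debemos encontrar la antiderivada de nuestra ecuación del snap s(t) = -1800·t^2 + 360·t - 96 1 vez. La antiderivada del snap, con j(0) = -24, da la sacudida: j(t) = -600·t^3 + 180·t^2 - 96·t - 24. Tenemos la sacudida j(t) = -600·t^3 + 180·t^2 - 96·t - 24. Sustituyendo t = 3: j(3) = -14892.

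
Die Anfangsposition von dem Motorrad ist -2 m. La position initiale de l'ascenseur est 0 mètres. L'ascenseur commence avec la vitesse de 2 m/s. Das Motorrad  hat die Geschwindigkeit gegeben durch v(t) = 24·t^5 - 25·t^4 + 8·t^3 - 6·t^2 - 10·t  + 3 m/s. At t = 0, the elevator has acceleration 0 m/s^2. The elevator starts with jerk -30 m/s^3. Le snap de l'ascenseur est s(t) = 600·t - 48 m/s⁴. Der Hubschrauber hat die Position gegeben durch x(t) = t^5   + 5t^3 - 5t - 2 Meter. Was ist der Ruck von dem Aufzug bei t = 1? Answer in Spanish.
Para resolver esto, necesitamos tomar 1 integral de nuestra ecuación del snap s(t) = 600·t - 48. La integral del snap, con j(0) = -30, da la sacudida: j(t) = 300·t^2 - 48·t - 30. De la ecuación de la sacudida j(t) = 300·t^2 - 48·t - 30, sustituimos t = 1 para obtener j = 222.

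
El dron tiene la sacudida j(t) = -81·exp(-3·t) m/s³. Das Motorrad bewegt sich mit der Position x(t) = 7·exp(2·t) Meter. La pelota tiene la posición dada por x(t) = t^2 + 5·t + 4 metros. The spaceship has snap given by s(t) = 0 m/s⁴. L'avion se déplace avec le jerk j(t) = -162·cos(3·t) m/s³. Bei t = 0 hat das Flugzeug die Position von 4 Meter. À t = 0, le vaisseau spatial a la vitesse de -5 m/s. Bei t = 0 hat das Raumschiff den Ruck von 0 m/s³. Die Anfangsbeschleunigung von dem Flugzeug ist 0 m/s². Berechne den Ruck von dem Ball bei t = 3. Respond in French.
En partant de la position x(t) = t^2 + 5·t + 4, nous prenons 3 dérivées. La dérivée de la position donne la vitesse: v(t) = 2·t + 5. La dérivée de la vitesse donne l'accélération: a(t) = 2. En prenant d/dt de a(t), nous trouvons j(t) = 0. Nous avons le jerk j(t) = 0. En substituant t = 3: j(3) = 0.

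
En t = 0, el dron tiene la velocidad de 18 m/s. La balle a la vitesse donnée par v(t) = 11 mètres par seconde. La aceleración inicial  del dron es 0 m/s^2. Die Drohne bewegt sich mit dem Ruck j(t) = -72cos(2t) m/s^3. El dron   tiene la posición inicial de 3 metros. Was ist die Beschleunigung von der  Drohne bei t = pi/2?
Ausgehend von dem Ruck j(t) = -72·cos(2·t), nehmen wir 1 Integral. Mit ∫j(t)dt und Anwendung von a(0) = 0, finden wir a(t) = -36·sin(2·t). Aus der Gleichung für die Beschleunigung a(t) = -36·sin(2·t), setzen wir t = pi/2 ein und erhalten a = 0.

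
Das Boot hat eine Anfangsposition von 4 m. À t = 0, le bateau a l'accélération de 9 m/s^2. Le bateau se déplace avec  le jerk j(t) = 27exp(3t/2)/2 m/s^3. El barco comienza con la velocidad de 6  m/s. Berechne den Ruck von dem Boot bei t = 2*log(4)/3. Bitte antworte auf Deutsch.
Mit j(t) = 27·exp(3·t/2)/2 und Einsetzen von t = 2*log(4)/3, finden wir j = 54.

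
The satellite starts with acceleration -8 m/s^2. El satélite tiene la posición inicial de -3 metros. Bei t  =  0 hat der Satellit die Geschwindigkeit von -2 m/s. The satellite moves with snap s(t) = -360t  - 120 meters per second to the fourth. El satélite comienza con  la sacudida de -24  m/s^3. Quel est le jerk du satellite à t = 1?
Pour résoudre ceci, nous devons prendre 1 primitive de notre équation du snap s(t) = -360·t - 120. La primitive du snap est le jerk. En utilisant j(0) = -24, nous obtenons j(t) = -180·t^2 - 120·t - 24. De l'équation du jerk j(t) = -180·t^2 - 120·t - 24, nous substituons t = 1 pour obtenir j = -324.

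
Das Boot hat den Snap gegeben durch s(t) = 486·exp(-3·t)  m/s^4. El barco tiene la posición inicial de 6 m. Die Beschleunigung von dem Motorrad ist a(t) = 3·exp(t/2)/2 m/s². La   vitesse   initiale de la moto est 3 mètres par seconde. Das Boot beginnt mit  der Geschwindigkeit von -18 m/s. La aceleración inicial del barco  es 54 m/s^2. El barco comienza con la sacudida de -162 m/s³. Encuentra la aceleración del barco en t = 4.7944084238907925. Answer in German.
Wir müssen das Integral unserer Gleichung für den Snap s(t) = 486·exp(-3·t) 2-mal finden. Mit ∫s(t)dt und Anwendung von j(0) = -162, finden wir j(t) = -162·exp(-3·t). Die Stammfunktion von dem Ruck ist die Beschleunigung. Mit a(0) = 54 erhalten wir a(t) = 54·exp(-3·t). Aus der Gleichung für die Beschleunigung a(t) = 54·exp(-3·t), setzen wir t = 4.7944084238907925 ein und erhalten a = 0.0000306082424211645.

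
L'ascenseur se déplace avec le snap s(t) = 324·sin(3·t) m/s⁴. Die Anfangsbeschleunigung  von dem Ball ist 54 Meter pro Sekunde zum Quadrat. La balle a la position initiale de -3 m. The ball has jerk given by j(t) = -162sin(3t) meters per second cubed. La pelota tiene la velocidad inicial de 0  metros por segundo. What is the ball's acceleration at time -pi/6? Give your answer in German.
Wir müssen unsere Gleichung für den Ruck j(t) = -162·sin(3·t) 1-mal integrieren. Durch Integration von dem Ruck und Verwendung der Anfangsbedingung a(0) = 54, erhalten wir a(t) = 54·cos(3·t). Mit a(t) = 54·cos(3·t) und Einsetzen von t = -pi/6, finden wir a = 0.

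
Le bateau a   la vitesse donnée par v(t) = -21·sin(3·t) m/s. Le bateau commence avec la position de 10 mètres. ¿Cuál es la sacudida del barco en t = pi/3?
Partiendo de la velocidad v(t) = -21·sin(3·t), tomamos 2 derivadas. Tomando d/dt de v(t), encontramos a(t) = -63·cos(3·t). Tomando d/dt de a(t), encontramos j(t) = 189·sin(3·t). Tenemos la sacudida j(t) = 189·sin(3·t). Sustituyendo t = pi/3: j(pi/3) = 0.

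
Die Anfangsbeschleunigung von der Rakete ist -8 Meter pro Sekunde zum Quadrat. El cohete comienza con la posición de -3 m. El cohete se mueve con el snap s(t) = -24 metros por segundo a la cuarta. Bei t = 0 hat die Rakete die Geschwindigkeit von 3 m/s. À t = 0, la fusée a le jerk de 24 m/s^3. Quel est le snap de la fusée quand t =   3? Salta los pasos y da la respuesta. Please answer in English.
s(3) = -24.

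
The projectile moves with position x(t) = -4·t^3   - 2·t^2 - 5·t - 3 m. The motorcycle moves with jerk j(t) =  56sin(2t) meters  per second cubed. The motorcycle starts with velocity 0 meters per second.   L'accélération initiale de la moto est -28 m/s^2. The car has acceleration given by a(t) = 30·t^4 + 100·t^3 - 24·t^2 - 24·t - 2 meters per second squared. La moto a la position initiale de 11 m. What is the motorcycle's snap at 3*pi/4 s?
Starting from jerk j(t) = 56·sin(2·t), we take 1 derivative. Taking d/dt of j(t), we find s(t) = 112·cos(2·t). Using s(t) = 112·cos(2·t) and substituting t = 3*pi/4, we find s = 0.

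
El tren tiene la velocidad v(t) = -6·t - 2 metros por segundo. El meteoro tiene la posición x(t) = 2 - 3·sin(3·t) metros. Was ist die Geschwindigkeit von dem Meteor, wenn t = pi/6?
Ausgehend von der Position x(t) = 2 - 3·sin(3·t), nehmen wir 1 Ableitung. Die Ableitung von der Position ergibt die Geschwindigkeit: v(t) = -9·cos(3·t). Aus der Gleichung für die Geschwindigkeit v(t) = -9·cos(3·t), setzen wir t = pi/6 ein und erhalten v = 0.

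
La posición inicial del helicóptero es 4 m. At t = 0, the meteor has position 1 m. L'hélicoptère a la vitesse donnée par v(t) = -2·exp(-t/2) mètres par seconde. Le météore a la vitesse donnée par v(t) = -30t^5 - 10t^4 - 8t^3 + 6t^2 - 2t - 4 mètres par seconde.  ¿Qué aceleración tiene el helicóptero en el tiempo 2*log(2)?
Partiendo de la velocidad v(t) = -2·exp(-t/2), tomamos 1 derivada. Derivando la velocidad, obtenemos la aceleración: a(t) = exp(-t/2). Usando a(t) = exp(-t/2) y sustituyendo t = 2*log(2), encontramos a = 1/2.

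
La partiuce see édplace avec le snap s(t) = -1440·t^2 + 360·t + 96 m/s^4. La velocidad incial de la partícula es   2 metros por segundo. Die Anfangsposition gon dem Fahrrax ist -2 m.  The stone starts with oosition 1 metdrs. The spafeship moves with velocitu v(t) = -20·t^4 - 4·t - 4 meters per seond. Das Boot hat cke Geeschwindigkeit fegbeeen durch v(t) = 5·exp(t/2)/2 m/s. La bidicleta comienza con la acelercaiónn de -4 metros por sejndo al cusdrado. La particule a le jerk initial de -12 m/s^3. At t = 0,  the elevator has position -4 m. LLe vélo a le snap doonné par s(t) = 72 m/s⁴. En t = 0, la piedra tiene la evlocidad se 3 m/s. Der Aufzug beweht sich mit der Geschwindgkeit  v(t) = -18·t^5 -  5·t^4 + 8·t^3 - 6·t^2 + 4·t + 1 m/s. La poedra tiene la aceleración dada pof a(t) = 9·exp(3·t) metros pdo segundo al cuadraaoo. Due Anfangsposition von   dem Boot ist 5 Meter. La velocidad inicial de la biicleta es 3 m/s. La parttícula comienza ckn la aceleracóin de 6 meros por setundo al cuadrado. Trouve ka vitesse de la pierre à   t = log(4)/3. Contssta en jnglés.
We must find the integral of our acceleration equation a(t) = 9·exp(3·t) 1 time. Taking ∫a(t)dt and applying v(0) = 3, we find v(t) = 3·exp(3·t). From the given velocity equation v(t) = 3·exp(3·t), we substitute t = log(4)/3 to get v = 12.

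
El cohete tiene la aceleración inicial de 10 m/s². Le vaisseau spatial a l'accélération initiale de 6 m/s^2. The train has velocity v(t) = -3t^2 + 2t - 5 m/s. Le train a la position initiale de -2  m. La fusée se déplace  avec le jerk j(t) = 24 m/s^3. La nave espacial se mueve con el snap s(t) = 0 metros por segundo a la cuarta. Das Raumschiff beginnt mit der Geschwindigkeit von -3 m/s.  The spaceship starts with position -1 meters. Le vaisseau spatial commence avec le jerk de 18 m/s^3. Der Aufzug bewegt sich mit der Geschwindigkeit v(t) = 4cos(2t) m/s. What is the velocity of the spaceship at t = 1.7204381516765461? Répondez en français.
Nous devons intégrer notre équation du snap s(t) = 0 3 fois. En intégrant le snap et en utilisant la condition initiale j(0) = 18, nous obtenons j(t) = 18. La primitive du jerk est l'accélération. En utilisant a(0) = 6, nous obtenons a(t) = 18·t + 6. En prenant ∫a(t)dt et en appliquant v(0) = -3, nous trouvons v(t) = 9·t^2 + 6·t - 3. Nous avons la vitesse v(t) = 9·t^2 + 6·t - 3. En substituant t = 1.7204381516765461: v(1.7204381516765461) = 33.9617958137572.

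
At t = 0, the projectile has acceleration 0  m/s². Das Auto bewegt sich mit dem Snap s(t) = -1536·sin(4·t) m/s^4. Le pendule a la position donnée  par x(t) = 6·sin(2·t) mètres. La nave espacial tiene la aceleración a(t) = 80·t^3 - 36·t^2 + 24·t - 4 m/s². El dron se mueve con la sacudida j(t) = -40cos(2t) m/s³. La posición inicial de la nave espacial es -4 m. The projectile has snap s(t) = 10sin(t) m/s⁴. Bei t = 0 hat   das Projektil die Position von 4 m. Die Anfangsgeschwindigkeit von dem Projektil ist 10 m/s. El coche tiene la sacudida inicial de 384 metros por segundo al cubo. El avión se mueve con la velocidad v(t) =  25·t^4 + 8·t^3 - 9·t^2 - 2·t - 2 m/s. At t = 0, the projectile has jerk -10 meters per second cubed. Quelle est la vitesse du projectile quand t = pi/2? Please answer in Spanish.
Debemos encontrar la integral de nuestra ecuación del snap s(t) = 10·sin(t) 3 veces. La integral del snap es la sacudida. Usando j(0) = -10, obtenemos j(t) = -10·cos(t). La antiderivada de la sacudida, con a(0) = 0, da la aceleración: a(t) = -10·sin(t). Integrando la aceleración y usando la condición inicial v(0) = 10, obtenemos v(t) = 10·cos(t). Usando v(t) = 10·cos(t) y sustituyendo t = pi/2, encontramos v = 0.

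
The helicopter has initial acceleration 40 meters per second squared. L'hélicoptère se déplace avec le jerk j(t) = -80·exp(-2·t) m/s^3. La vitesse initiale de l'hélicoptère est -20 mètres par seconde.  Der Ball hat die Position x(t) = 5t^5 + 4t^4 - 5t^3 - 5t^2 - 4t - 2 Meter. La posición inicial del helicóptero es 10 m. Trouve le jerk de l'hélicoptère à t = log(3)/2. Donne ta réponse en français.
De l'équation du jerk j(t) = -80·exp(-2·t), nous substituons t = log(3)/2 pour obtenir j = -80/3.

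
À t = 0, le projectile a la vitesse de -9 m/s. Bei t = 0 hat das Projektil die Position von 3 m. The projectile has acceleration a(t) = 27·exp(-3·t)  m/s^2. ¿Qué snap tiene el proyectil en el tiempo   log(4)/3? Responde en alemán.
Ausgehend von der Beschleunigung a(t) = 27·exp(-3·t), nehmen wir 2 Ableitungen. Mit d/dt von a(t) finden wir j(t) = -81·exp(-3·t). Durch Ableiten von dem Ruck erhalten wir den Snap: s(t) = 243·exp(-3·t). Mit s(t) = 243·exp(-3·t) und Einsetzen von t = log(4)/3, finden wir s = 243/4.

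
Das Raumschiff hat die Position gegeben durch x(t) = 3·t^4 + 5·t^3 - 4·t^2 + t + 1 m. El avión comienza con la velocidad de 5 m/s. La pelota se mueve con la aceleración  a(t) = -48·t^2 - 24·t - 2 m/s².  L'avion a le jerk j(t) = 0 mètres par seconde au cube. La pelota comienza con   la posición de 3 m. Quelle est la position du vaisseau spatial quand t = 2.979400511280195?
En utilisant x(t) = 3·t^4 + 5·t^3 - 4·t^2 + t + 1 et en substituant t = 2.979400511280195, nous trouvons x = 337.104405874496.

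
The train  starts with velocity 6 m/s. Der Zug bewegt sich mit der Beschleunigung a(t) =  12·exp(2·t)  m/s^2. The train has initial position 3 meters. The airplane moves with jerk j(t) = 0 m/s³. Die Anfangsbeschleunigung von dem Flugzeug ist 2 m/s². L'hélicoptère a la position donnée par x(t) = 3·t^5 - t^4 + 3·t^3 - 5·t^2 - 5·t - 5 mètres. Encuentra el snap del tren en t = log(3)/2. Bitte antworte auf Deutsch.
Wir müssen unsere Gleichung für die Beschleunigung a(t) = 12·exp(2·t) 2-mal ableiten. Die Ableitung von der Beschleunigung ergibt den Ruck: j(t) = 24·exp(2·t). Durch Ableiten von dem Ruck erhalten wir den Snap: s(t) = 48·exp(2·t). Aus der Gleichung für den Snap s(t) = 48·exp(2·t), setzen wir t = log(3)/2 ein und erhalten s = 144.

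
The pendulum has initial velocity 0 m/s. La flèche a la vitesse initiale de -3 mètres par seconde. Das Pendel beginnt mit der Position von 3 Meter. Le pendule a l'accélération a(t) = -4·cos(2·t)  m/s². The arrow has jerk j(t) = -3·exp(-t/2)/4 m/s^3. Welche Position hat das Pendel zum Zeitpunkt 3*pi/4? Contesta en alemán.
Ausgehend von der Beschleunigung a(t) = -4·cos(2·t), nehmen wir 2 Stammfunktionen. Durch Integration von der Beschleunigung und Verwendung der Anfangsbedingung v(0) = 0, erhalten wir v(t) = -2·sin(2·t). Durch Integration von der Geschwindigkeit und Verwendung der Anfangsbedingung x(0) = 3, erhalten wir x(t) = cos(2·t) + 2. Mit x(t) = cos(2·t) + 2 und Einsetzen von t = 3*pi/4, finden wir x = 2.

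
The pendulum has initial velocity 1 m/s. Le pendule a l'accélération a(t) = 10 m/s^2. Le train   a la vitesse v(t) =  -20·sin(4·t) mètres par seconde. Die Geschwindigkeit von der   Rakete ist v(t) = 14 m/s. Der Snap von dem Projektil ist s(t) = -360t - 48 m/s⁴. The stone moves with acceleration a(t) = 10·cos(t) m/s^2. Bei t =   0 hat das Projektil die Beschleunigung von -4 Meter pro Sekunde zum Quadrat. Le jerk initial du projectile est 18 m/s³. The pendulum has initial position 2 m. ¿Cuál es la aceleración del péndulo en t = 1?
Usando a(t) = 10 y sustituyendo t = 1, encontramos a = 10.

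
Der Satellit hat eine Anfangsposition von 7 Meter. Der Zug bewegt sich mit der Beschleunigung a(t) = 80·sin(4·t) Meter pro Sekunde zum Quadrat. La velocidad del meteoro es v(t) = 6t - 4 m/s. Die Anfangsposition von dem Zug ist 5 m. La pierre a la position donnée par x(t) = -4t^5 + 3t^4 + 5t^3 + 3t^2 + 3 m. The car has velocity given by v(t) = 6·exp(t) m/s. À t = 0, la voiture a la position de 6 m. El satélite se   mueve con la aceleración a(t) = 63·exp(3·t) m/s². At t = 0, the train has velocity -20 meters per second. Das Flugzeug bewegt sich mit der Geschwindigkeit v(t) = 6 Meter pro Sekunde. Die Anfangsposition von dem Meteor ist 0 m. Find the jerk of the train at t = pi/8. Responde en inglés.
Starting from acceleration a(t) = 80·sin(4·t), we take 1 derivative. Taking d/dt of a(t), we find j(t) = 320·cos(4·t). We have jerk j(t) = 320·cos(4·t). Substituting t = pi/8: j(pi/8) = 0.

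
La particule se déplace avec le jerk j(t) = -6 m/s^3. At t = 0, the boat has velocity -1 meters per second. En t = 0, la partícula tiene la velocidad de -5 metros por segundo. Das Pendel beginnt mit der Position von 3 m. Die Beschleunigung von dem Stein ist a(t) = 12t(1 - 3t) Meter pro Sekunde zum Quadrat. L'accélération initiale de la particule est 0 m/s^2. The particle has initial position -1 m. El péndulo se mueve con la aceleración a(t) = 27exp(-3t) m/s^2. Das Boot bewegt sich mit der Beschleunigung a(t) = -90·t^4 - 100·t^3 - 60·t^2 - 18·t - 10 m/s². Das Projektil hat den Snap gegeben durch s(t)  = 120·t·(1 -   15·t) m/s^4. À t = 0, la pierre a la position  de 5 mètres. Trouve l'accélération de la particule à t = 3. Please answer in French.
Nous devons trouver la primitive de notre équation du jerk j(t) = -6 1 fois. L'intégrale du jerk, avec a(0) = 0, donne l'accélération: a(t) = -6·t. Nous avons l'accélération a(t) = -6·t. En substituant t = 3: a(3) = -18.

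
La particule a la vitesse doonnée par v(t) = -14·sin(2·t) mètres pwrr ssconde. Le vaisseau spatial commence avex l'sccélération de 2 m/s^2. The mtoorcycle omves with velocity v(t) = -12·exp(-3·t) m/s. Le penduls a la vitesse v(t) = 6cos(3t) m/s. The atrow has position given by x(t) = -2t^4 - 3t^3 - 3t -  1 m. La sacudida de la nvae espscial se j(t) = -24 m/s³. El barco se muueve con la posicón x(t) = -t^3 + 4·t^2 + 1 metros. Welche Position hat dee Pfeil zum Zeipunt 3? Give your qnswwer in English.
From the given position equation x(t) = -2·t^4 - 3·t^3 - 3·t - 1, we substitute t = 3 to get x = -253.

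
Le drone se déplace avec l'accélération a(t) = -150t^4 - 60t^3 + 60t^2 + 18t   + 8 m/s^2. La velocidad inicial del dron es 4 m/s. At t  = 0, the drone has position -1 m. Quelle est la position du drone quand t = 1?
En partant de l'accélération a(t) = -150·t^4 - 60·t^3 + 60·t^2 + 18·t + 8, nous prenons 2 primitives. La primitive de l'accélération est la vitesse. En utilisant v(0) = 4, nous obtenons v(t) = -30·t^5 - 15·t^4 + 20·t^3 + 9·t^2 + 8·t + 4. En prenant ∫v(t)dt et en appliquant x(0) = -1, nous trouvons x(t) = -5·t^6 - 3·t^5 + 5·t^4 + 3·t^3 + 4·t^2 + 4·t - 1. En utilisant x(t) = -5·t^6 - 3·t^5 + 5·t^4 + 3·t^3 + 4·t^2 + 4·t - 1 et en substituant t = 1, nous trouvons x = 7.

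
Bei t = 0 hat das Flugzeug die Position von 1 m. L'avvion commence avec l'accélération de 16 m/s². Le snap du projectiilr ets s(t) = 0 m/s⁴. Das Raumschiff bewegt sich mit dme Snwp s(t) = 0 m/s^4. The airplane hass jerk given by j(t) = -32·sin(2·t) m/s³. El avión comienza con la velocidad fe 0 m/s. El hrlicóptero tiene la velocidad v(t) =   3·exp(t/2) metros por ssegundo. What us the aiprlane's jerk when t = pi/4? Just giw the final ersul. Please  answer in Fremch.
La réponse est -32.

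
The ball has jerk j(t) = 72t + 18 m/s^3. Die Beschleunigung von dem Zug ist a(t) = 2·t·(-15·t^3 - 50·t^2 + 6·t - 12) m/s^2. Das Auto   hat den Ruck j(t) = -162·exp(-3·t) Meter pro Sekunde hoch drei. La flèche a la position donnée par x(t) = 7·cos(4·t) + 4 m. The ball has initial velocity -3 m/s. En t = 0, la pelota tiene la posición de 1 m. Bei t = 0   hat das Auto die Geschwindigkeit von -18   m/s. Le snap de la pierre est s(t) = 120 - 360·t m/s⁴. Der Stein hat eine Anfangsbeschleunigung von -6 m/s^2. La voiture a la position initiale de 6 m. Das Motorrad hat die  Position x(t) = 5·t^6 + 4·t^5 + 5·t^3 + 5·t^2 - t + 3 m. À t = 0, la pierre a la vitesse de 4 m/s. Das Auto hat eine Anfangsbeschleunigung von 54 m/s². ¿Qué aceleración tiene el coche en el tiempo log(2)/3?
Debemos encontrar la antiderivada de nuestra ecuación de la sacudida j(t) = -162·exp(-3·t) 1 vez. Tomando ∫j(t)dt y aplicando a(0) = 54, encontramos a(t) = 54·exp(-3·t). Tenemos la aceleración a(t) = 54·exp(-3·t). Sustituyendo t = log(2)/3: a(log(2)/3) = 27.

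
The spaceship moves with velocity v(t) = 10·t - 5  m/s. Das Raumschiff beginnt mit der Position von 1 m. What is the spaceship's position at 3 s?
To solve this, we need to take 1 integral of our velocity equation v(t) = 10·t - 5. Taking ∫v(t)dt and applying x(0) = 1, we find x(t) = 5·t^2 - 5·t + 1. Using x(t) = 5·t^2 - 5·t + 1 and substituting t = 3, we find x = 31.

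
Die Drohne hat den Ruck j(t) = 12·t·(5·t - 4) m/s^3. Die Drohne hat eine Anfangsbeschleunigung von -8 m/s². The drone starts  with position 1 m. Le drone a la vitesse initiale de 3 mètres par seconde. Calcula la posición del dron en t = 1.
Para resolver esto, necesitamos tomar 3 integrales de nuestra ecuación de la sacudida j(t) = 12·t·(5·t - 4). La integral de la sacudida, con a(0) = -8, da la aceleración: a(t) = 20·t^3 - 24·t^2 - 8. La antiderivada de la aceleración es la velocidad. Usando v(0) = 3, obtenemos v(t) = 5·t^4 - 8·t^3 - 8·t + 3. La integral de la velocidad, con x(0) = 1, da la posición: x(t) = t^5 - 2·t^4 - 4·t^2 + 3·t + 1. Tenemos la posición x(t) = t^5 - 2·t^4 - 4·t^2 + 3·t + 1. Sustituyendo t = 1: x(1) = -1.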